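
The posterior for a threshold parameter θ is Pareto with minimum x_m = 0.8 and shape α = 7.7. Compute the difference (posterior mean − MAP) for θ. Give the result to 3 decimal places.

The Pareto density is strictly decreasing on [x_m, ∞), so the mode is x_m = 0.800.
Mean = α·x_m/(α−1) = 7.7·0.8/6.7 = 0.919.
Difference = 0.919 − 0.800 = 0.119.
The posterior is right-skewed, so the mean exceeds the mode.

0.119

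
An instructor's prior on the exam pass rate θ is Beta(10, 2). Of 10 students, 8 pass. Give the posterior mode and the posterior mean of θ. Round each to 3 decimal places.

Posterior: Beta(10+8, 2+2) = Beta(18, 4).
Mode = (18−1)/(18+4−2) = 17/20 = 0.850.
Mean = 18/(18+4) = 18/22 = 0.818.

posterior mode = 0.850, posterior mean = 0.818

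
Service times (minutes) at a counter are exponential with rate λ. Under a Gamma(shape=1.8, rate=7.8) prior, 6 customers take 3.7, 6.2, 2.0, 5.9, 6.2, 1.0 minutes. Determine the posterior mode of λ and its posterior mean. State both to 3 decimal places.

MAP = 0.207; posterior mean = 0.238

Σ times = 25.0. Posterior: Gamma(shape = 1.8+6 = 7.8, rate = 7.8+25.0 = 32.8).
Mode = (α−1)/β = 6.8/32.8 = 0.207.
Mean = α/β = 7.8/32.8 = 0.238.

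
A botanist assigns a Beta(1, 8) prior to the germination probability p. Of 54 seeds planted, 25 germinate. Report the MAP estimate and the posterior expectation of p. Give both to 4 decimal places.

Posterior: Beta(1+25, 8+29) = Beta(26, 37).
Mode = (26−1)/(26+37−2) = 25/61 = 0.4098.
Mean = 26/(26+37) = 26/63 = 0.4127.
Right-skewed posterior ⇒ mode < mean.

MAP estimate = 0.4098, posterior expectation = 0.4127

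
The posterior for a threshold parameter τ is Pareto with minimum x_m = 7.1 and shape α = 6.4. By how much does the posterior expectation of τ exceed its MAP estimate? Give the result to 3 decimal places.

The Pareto density is strictly decreasing on [x_m, ∞), so the mode is x_m = 7.100.
Mean = α·x_m/(α−1) = 6.4·7.1/5.4 = 8.415.
Difference = 8.415 − 7.100 = 1.315.
Right-skewed posterior ⇒ mode < mean.

1.315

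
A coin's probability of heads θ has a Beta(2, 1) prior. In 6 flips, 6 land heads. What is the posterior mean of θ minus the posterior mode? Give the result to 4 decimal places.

Posterior: Beta(2+6, 1+0) = Beta(8, 1).
Since β = 1 ≤ 1 and α > 1, the Beta density is monotone increasing on [0,1]; the mode is at 1.
Mean = 8/(8+1) = 0.8889.
Difference = 0.8889 − 1.0000 = -0.1111.

-0.1111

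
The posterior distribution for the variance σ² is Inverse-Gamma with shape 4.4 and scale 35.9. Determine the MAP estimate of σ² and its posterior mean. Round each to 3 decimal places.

MAP estimate = 6.648, posterior mean = 10.559

Mode = β/(α+1) = 35.9/5.4 = 6.648.
Mean = β/(α−1) = 35.9/3.4 = 10.559.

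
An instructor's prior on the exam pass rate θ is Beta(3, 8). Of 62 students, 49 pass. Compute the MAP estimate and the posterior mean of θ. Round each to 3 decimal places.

Posterior: Beta(3+49, 8+13) = Beta(52, 21).
Mode = (52−1)/(52+21−2) = 51/71 = 0.718.
Mean = 52/(52+21) = 52/73 = 0.712.
Left-skewed posterior ⇒ mean < mode.

MAP = 0.718; posterior mean = 0.712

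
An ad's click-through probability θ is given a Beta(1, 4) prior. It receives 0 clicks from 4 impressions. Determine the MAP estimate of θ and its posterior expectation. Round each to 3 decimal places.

Posterior: Beta(1+0, 4+4) = Beta(1, 8).
Since α = 1 ≤ 1 and β > 1, the Beta density is monotone decreasing on [0,1]; the mode is at 0.
Mean = 1/(1+8) = 0.111.

MAP estimate = 0.000, posterior expectation = 0.111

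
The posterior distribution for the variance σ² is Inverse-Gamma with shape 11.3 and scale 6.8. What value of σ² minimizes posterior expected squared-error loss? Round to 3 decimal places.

Mode = β/(α+1) = 6.8/12.3 = 0.553.
Mean = β/(α−1) = 6.8/10.3 = 0.660.
Squared-error loss ⇒ the optimal estimator is the posterior mean.

0.660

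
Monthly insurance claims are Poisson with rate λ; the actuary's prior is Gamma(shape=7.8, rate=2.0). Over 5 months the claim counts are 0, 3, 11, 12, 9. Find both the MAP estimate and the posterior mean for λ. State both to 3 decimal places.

MAP = 5.971, posterior mean = 6.114

Σ counts = 35. Posterior: Gamma(shape = 7.8+35 = 42.8, rate = 2.0+5 = 7.0).
Mode = (α−1)/β = 41.8/7.0 = 5.971.
Mean = α/β = 42.8/7.0 = 6.114.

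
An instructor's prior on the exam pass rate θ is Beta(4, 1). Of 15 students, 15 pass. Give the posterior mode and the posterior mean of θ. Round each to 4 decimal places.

Posterior: Beta(4+15, 1+0) = Beta(19, 1).
Since β = 1 ≤ 1 and α > 1, the Beta density is monotone increasing on [0,1]; the mode is at 1.
Mean = 19/(19+1) = 0.9500.
The mean is pulled below the mode by the posterior's left skew.

MAP = 1.0000, posterior mean = 0.9500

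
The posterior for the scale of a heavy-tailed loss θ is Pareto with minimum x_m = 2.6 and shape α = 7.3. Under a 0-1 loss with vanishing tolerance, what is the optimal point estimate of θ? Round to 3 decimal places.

The Pareto density is strictly decreasing on [x_m, ∞), so the mode is x_m = 2.600.
Mean = α·x_m/(α−1) = 7.3·2.6/6.3 = 3.013.
This is the posterior mode — the MAP estimate.

2.600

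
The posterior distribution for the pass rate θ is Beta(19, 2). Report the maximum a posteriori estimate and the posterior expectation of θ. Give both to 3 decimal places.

Mode = (19−1)/(19+2−2) = 18/19 = 0.947.
Mean = 19/(19+2) = 19/21 = 0.905.

MAP = 0.947; posterior mean = 0.905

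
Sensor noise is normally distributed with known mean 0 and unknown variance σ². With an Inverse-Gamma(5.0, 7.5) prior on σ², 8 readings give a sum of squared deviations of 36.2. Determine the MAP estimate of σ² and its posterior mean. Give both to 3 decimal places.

Posterior: Inverse-Gamma(shape = 5.0+8/2 = 9.0, scale = 7.5+36.2/2 = 25.6).
Mode = β/(α+1) = 25.6/10.0 = 2.560.
Mean = β/(α−1) = 25.6/8.0 = 3.200.

MAP estimate = 2.560, posterior mean = 3.200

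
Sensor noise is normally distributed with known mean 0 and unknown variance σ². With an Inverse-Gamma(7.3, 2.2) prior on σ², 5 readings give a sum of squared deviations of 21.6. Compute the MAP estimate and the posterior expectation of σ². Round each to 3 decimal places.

σ²_MAP = 1.204, E[σ²|data] = 1.477

Posterior: Inverse-Gamma(shape = 7.3+5/2 = 9.8, scale = 2.2+21.6/2 = 13.0).
Mode = β/(α+1) = 13.0/10.8 = 1.204.
Mean = β/(α−1) = 13.0/8.8 = 1.477.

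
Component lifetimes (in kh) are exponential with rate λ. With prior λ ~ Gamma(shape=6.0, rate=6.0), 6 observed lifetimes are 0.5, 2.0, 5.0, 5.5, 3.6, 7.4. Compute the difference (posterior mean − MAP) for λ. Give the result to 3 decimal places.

Σ times = 24.0. Posterior: Gamma(shape = 6.0+6 = 12.0, rate = 6.0+24.0 = 30.0).
Mode = (α−1)/β = 11.0/30.0 = 0.367.
Mean = α/β = 12.0/30.0 = 0.400.
Difference = 0.400 − 0.367 = 0.033.
The mean is pulled above the mode by the posterior's right skew.

0.033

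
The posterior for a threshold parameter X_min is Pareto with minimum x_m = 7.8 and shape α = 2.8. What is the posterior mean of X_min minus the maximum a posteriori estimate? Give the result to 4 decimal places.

The Pareto density is strictly decreasing on [x_m, ∞), so the mode is x_m = 7.8000.
Mean = α·x_m/(α−1) = 2.8·7.8/1.8 = 12.1333.
Difference = 12.1333 − 7.8000 = 4.3333.

4.3333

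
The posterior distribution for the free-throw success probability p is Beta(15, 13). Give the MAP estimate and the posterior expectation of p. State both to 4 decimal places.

MAP estimate = 0.5385, posterior expectation = 0.5357

Mode = (15−1)/(15+13−2) = 14/26 = 0.5385.
Mean = 15/(15+13) = 15/28 = 0.5357.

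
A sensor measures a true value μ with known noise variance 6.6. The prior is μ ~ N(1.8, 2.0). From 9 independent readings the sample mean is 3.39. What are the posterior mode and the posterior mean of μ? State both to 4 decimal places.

μ_MAP = 2.9634, E[μ|data] = 2.9634

Posterior for μ is Normal. Precision-weighted mean: (1/2.0·1.8 + 9/6.6·3.39) / (1/2.0 + 9/6.6) = 2.9634.
A Normal posterior is symmetric, so mode = mean.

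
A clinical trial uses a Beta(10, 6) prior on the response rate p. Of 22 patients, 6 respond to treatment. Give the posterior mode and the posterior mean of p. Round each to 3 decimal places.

Posterior: Beta(10+6, 6+16) = Beta(16, 22).
Mode = (16−1)/(16+22−2) = 15/36 = 0.417.
Mean = 16/(16+22) = 16/38 = 0.421.

MAP: 0.417. Posterior mean: 0.421.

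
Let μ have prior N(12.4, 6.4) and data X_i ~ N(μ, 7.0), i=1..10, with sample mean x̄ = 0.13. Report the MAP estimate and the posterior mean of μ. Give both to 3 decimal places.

MAP: 1.340. Posterior mean: 1.340.

Posterior for μ is Normal. Precision-weighted mean: (1/6.4·12.4 + 10/7.0·0.13) / (1/6.4 + 10/7.0) = 1.340.
A Normal posterior is symmetric, so mode = mean.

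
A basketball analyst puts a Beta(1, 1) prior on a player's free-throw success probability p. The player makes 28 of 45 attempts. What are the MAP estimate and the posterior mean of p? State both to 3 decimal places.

MAP: 0.622. Posterior mean: 0.617.

Posterior: Beta(1+28, 1+17) = Beta(29, 18).
Mode = (29−1)/(29+18−2) = 28/45 = 0.622.
With a flat prior the MAP equals the MLE, 28/45.
Mean = 29/(29+18) = 29/47 = 0.617.
Mode > mean: the posterior has a left tail.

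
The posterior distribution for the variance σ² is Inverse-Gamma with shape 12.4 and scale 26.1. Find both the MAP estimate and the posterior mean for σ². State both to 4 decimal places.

Mode = β/(α+1) = 26.1/13.4 = 1.9478.
Mean = β/(α−1) = 26.1/11.4 = 2.2895.
The posterior is right-skewed, so the mean exceeds the mode.

σ²_MAP = 1.9478, E[σ²|data] = 2.2895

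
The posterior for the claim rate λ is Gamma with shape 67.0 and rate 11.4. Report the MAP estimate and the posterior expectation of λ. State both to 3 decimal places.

Mode = (α−1)/β = 66.0/11.4 = 5.789.
Mean = α/β = 67.0/11.4 = 5.877.

MAP estimate = 5.789, posterior expectation = 5.877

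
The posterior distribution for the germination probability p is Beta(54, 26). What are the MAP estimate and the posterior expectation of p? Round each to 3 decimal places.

MAP = 0.679, posterior mean = 0.675

Mode = (54−1)/(54+26−2) = 53/78 = 0.679.
Mean = 54/(54+26) = 54/80 = 0.675.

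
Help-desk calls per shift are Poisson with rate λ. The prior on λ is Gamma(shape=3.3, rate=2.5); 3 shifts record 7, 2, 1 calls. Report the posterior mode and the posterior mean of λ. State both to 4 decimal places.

Σ counts = 10. Posterior: Gamma(shape = 3.3+10 = 13.3, rate = 2.5+3 = 5.5).
Mode = (α−1)/β = 12.3/5.5 = 2.2364.
Mean = α/β = 13.3/5.5 = 2.4182.

λ_MAP = 2.2364, E[λ|data] = 2.4182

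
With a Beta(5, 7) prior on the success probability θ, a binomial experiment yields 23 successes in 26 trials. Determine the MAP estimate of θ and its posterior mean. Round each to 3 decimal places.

Posterior: Beta(5+23, 7+3) = Beta(28, 10).
Mode = (28−1)/(28+10−2) = 27/36 = 0.750.
Mean = 28/(28+10) = 28/38 = 0.737.

MAP = 0.750, posterior mean = 0.737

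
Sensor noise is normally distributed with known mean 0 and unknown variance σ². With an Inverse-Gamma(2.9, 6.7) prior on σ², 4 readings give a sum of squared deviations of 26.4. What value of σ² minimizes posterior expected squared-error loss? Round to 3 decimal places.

Posterior: Inverse-Gamma(shape = 2.9+4/2 = 4.9, scale = 6.7+26.4/2 = 19.9).
Mode = β/(α+1) = 19.9/5.9 = 3.373.
Mean = β/(α−1) = 19.9/3.9 = 5.103.
Squared-error loss ⇒ the optimal estimator is the posterior mean.

5.103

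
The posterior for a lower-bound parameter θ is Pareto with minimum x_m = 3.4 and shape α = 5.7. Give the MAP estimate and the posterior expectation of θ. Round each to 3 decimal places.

MAP = 3.400, posterior mean = 4.123

The Pareto density is strictly decreasing on [x_m, ∞), so the mode is x_m = 3.400.
Mean = α·x_m/(α−1) = 5.7·3.4/4.7 = 4.123.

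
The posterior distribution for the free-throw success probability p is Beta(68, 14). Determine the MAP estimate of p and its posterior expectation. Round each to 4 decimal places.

Mode = (68−1)/(68+14−2) = 67/80 = 0.8375.
Mean = 68/(68+14) = 68/82 = 0.8293.

MAP: 0.8375. Posterior mean: 0.8293.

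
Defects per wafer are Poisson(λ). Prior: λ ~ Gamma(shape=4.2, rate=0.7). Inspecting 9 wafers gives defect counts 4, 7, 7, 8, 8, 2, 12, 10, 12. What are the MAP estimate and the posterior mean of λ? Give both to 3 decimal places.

MAP = 7.546; posterior mean = 7.649

Σ counts = 70. Posterior: Gamma(shape = 4.2+70 = 74.2, rate = 0.7+9 = 9.7).
Mode = (α−1)/β = 73.2/9.7 = 7.546.
Mean = α/β = 74.2/9.7 = 7.649.
Mean > mode: the posterior has a right tail.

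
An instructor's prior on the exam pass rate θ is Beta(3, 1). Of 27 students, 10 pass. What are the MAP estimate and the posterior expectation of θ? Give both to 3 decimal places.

MAP: 0.414. Posterior mean: 0.419.

Posterior: Beta(3+10, 1+17) = Beta(13, 18).
Mode = (13−1)/(13+18−2) = 12/29 = 0.414.
Mean = 13/(13+18) = 13/31 = 0.419.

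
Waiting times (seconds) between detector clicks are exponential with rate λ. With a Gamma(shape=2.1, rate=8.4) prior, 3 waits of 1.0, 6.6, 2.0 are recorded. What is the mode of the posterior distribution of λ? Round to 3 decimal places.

0.228

Σ times = 9.6. Posterior: Gamma(shape = 2.1+3 = 5.1, rate = 8.4+9.6 = 18.0).
Mode = (α−1)/β = 4.1/18.0 = 0.228.
Mean = α/β = 5.1/18.0 = 0.283.
This is the posterior mode — the MAP estimate.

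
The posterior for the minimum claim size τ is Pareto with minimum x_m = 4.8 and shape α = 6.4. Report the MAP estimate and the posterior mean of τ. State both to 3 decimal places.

MAP: 4.800. Posterior mean: 5.689.

The Pareto density is strictly decreasing on [x_m, ∞), so the mode is x_m = 4.800.
Mean = α·x_m/(α−1) = 6.4·4.8/5.4 = 5.689.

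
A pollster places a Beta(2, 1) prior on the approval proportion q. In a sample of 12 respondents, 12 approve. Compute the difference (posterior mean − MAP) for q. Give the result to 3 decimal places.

Posterior: Beta(2+12, 1+0) = Beta(14, 1).
Since β = 1 ≤ 1 and α > 1, the Beta density is monotone increasing on [0,1]; the mode is at 1.
Mean = 14/(14+1) = 0.933.
Difference = 0.933 − 1.000 = -0.067.
The mean is pulled below the mode by the posterior's left skew.

-0.067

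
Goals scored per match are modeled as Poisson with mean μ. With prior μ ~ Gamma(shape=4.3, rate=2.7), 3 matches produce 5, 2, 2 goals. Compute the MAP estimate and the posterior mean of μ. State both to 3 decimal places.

Σ counts = 9. Posterior: Gamma(shape = 4.3+9 = 13.3, rate = 2.7+3 = 5.7).
Mode = (α−1)/β = 12.3/5.7 = 2.158.
Mean = α/β = 13.3/5.7 = 2.333.

MAP = 2.158; posterior mean = 2.333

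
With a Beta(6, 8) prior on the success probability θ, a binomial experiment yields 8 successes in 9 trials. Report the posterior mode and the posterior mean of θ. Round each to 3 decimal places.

Posterior: Beta(6+8, 8+1) = Beta(14, 9).
Mode = (14−1)/(14+9−2) = 13/21 = 0.619.
Mean = 14/(14+9) = 14/23 = 0.609.
The mean is pulled below the mode by the posterior's left skew.

MAP = 0.619, posterior mean = 0.609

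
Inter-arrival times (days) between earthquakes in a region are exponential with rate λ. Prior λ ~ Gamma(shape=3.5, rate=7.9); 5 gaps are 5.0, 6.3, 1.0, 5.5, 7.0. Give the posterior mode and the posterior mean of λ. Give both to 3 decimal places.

Σ times = 24.8. Posterior: Gamma(shape = 3.5+5 = 8.5, rate = 7.9+24.8 = 32.7).
Mode = (α−1)/β = 7.5/32.7 = 0.229.
Mean = α/β = 8.5/32.7 = 0.260.
The mean is pulled above the mode by the posterior's right skew.

MAP: 0.229. Posterior mean: 0.260.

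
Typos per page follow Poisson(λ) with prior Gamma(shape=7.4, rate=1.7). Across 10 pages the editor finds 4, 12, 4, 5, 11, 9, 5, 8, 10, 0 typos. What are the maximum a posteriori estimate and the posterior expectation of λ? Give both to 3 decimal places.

MAP = 6.359; posterior mean = 6.444

Σ counts = 68. Posterior: Gamma(shape = 7.4+68 = 75.4, rate = 1.7+10 = 11.7).
Mode = (α−1)/β = 74.4/11.7 = 6.359.
Mean = α/β = 75.4/11.7 = 6.444.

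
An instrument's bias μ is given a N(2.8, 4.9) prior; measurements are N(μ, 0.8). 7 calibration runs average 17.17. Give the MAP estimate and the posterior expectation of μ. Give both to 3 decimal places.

MAP = 16.842; posterior mean = 16.842

Posterior for μ is Normal. Precision-weighted mean: (1/4.9·2.8 + 7/0.8·17.17) / (1/4.9 + 7/0.8) = 16.842.
A Normal posterior is symmetric, so mode = mean.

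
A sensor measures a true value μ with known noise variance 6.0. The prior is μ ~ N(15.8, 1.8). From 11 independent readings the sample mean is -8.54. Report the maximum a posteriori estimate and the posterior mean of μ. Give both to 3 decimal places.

μ_MAP = -2.880, E[μ|data] = -2.880

Posterior for μ is Normal. Precision-weighted mean: (1/1.8·15.8 + 11/6.0·-8.54) / (1/1.8 + 11/6.0) = -2.880.
A Normal posterior is symmetric, so mode = mean.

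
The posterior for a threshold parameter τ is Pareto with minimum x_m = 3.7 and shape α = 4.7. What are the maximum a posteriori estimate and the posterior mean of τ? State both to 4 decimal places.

The Pareto density is strictly decreasing on [x_m, ∞), so the mode is x_m = 3.7000.
Mean = α·x_m/(α−1) = 4.7·3.7/3.7 = 4.7000.

MAP = 3.7000; posterior mean = 4.7000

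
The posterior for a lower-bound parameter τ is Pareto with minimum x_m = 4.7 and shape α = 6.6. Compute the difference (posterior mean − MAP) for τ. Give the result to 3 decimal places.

The Pareto density is strictly decreasing on [x_m, ∞), so the mode is x_m = 4.700.
Mean = α·x_m/(α−1) = 6.6·4.7/5.6 = 5.539.
Difference = 5.539 − 4.700 = 0.839.
The posterior is right-skewed, so the mean exceeds the mode.

0.839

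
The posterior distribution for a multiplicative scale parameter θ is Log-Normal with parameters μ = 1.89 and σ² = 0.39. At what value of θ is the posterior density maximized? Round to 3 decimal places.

Mode = exp(μ − σ²) = exp(1.50) = 4.482.
Mean = exp(μ + σ²/2) = exp(2.085) = 8.045.
This is the posterior mode — the MAP estimate.

4.482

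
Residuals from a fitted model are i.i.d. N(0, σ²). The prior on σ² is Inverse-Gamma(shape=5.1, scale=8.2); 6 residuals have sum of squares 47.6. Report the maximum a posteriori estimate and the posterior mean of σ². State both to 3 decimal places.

Posterior: Inverse-Gamma(shape = 5.1+6/2 = 8.1, scale = 8.2+47.6/2 = 32.0).
Mode = β/(α+1) = 32.0/9.1 = 3.516.
Mean = β/(α−1) = 32.0/7.1 = 4.507.
The mean is pulled above the mode by the posterior's right skew.

MAP = 3.516; posterior mean = 4.507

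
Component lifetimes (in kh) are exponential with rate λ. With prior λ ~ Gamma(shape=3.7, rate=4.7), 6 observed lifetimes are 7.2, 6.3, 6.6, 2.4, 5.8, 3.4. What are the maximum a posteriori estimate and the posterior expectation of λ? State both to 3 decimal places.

MAP = 0.239, posterior mean = 0.266

Σ times = 31.7. Posterior: Gamma(shape = 3.7+6 = 9.7, rate = 4.7+31.7 = 36.4).
Mode = (α−1)/β = 8.7/36.4 = 0.239.
Mean = α/β = 9.7/36.4 = 0.266.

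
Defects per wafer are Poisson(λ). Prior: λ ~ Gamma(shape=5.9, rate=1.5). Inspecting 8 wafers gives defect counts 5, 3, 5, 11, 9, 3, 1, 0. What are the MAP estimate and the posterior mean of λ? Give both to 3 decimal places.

MAP = 4.411; posterior mean = 4.516

Σ counts = 37. Posterior: Gamma(shape = 5.9+37 = 42.9, rate = 1.5+8 = 9.5).
Mode = (α−1)/β = 41.9/9.5 = 4.411.
Mean = α/β = 42.9/9.5 = 4.516.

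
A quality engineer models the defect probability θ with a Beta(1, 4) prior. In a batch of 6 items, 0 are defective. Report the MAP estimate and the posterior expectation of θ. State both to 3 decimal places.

MAP estimate = 0.000, posterior expectation = 0.091

Posterior: Beta(1+0, 4+6) = Beta(1, 10).
Since α = 1 ≤ 1 and β > 1, the Beta density is monotone decreasing on [0,1]; the mode is at 0.
Mean = 1/(1+10) = 0.091.
The mean is pulled above the mode by the posterior's right skew.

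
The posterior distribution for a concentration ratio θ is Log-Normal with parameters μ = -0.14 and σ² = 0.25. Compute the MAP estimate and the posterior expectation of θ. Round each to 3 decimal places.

Mode = exp(μ − σ²) = exp(-0.39) = 0.677.
Mean = exp(μ + σ²/2) = exp(-0.015) = 0.985.

MAP: 0.677. Posterior mean: 0.985.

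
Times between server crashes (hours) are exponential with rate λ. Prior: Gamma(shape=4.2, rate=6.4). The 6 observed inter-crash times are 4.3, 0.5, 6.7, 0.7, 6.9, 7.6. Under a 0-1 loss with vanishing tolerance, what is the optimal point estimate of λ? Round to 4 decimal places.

0.2779

Σ times = 26.7. Posterior: Gamma(shape = 4.2+6 = 10.2, rate = 6.4+26.7 = 33.1).
Mode = (α−1)/β = 9.2/33.1 = 0.2779.
Mean = α/β = 10.2/33.1 = 0.3082.
This is the posterior mode — the MAP estimate.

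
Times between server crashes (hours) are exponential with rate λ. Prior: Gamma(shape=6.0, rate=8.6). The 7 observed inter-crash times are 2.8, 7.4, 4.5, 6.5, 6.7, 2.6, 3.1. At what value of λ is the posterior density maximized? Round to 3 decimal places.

Σ times = 33.6. Posterior: Gamma(shape = 6.0+7 = 13.0, rate = 8.6+33.6 = 42.2).
Mode = (α−1)/β = 12.0/42.2 = 0.284.
Mean = α/β = 13.0/42.2 = 0.308.
This is the posterior mode — the MAP estimate.

0.284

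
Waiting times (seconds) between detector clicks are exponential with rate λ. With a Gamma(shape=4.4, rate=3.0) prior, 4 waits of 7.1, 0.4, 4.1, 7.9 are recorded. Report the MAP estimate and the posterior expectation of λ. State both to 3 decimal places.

Σ times = 19.5. Posterior: Gamma(shape = 4.4+4 = 8.4, rate = 3.0+19.5 = 22.5).
Mode = (α−1)/β = 7.4/22.5 = 0.329.
Mean = α/β = 8.4/22.5 = 0.373.

MAP estimate = 0.329, posterior expectation = 0.373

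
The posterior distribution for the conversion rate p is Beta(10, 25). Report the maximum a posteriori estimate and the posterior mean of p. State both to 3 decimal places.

MAP = 0.273; posterior mean = 0.286

Mode = (10−1)/(10+25−2) = 9/33 = 0.273.
Mean = 10/(10+25) = 10/35 = 0.286.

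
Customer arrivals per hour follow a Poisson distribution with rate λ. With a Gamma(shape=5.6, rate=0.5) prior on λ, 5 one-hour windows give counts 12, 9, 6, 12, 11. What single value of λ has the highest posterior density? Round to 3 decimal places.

Σ counts = 50. Posterior: Gamma(shape = 5.6+50 = 55.6, rate = 0.5+5 = 5.5).
Mode = (α−1)/β = 54.6/5.5 = 9.927.
Mean = α/β = 55.6/5.5 = 10.109.
This is the posterior mode — the MAP estimate.

9.927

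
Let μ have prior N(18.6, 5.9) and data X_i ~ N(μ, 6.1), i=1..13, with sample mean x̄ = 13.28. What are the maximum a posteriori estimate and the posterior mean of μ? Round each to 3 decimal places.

Posterior for μ is Normal. Precision-weighted mean: (1/5.9·18.6 + 13/6.1·13.28) / (1/5.9 + 13/6.1) = 13.672.
A Normal posterior is symmetric, so mode = mean.

μ_MAP = 13.672, E[μ|data] = 13.672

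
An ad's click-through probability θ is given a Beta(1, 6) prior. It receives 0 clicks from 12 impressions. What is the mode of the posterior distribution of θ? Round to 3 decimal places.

Posterior: Beta(1+0, 6+12) = Beta(1, 18).
Since α = 1 ≤ 1 and β > 1, the Beta density is monotone decreasing on [0,1]; the mode is at 0.
Mean = 1/(1+18) = 0.053.
This is the posterior mode — the MAP estimate.

0.000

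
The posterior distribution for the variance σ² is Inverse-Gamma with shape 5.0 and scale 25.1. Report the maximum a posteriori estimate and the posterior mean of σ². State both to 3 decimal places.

Mode = β/(α+1) = 25.1/6.0 = 4.183.
Mean = β/(α−1) = 25.1/4.0 = 6.275.

maximum a posteriori estimate = 4.183, posterior mean = 6.275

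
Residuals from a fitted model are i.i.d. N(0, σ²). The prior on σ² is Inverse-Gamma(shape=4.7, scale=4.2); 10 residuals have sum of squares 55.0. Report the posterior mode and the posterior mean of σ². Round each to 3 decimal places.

Posterior: Inverse-Gamma(shape = 4.7+10/2 = 9.7, scale = 4.2+55.0/2 = 31.7).
Mode = β/(α+1) = 31.7/10.7 = 2.963.
Mean = β/(α−1) = 31.7/8.7 = 3.644.

MAP: 2.963. Posterior mean: 3.644.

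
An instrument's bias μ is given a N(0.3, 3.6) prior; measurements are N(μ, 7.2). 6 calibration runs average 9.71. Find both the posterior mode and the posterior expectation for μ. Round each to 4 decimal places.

posterior mode = 7.3575, posterior expectation = 7.3575

Posterior for μ is Normal. Precision-weighted mean: (1/3.6·0.3 + 6/7.2·9.71) / (1/3.6 + 6/7.2) = 7.3575.
A Normal posterior is symmetric, so mode = mean.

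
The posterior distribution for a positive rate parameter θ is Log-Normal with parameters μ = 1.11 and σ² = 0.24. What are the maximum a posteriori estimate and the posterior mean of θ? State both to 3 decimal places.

MAP = 2.387, posterior mean = 3.421

Mode = exp(μ − σ²) = exp(0.87) = 2.387.
Mean = exp(μ + σ²/2) = exp(1.230) = 3.421.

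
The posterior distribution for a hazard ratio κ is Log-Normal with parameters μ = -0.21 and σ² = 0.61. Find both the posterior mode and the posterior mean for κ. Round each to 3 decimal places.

posterior mode = 0.440, posterior mean = 1.100

Mode = exp(μ − σ²) = exp(-0.82) = 0.440.
Mean = exp(μ + σ²/2) = exp(0.095) = 1.100.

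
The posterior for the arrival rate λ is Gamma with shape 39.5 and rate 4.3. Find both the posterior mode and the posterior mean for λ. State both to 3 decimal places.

Mode = (α−1)/β = 38.5/4.3 = 8.953.
Mean = α/β = 39.5/4.3 = 9.186.

λ_MAP = 8.953, E[λ|data] = 9.186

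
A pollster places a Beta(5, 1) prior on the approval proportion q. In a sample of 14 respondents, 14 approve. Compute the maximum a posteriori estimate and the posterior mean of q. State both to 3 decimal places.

q_MAP = 1.000, E[q|data] = 0.950

Posterior: Beta(5+14, 1+0) = Beta(19, 1).
Since β = 1 ≤ 1 and α > 1, the Beta density is monotone increasing on [0,1]; the mode is at 1.
Mean = 19/(19+1) = 0.950.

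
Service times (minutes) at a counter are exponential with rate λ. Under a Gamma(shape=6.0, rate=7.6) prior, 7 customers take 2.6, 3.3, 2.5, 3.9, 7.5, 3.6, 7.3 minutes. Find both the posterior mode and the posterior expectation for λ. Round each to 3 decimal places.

MAP = 0.313, posterior mean = 0.339

Σ times = 30.7. Posterior: Gamma(shape = 6.0+7 = 13.0, rate = 7.6+30.7 = 38.3).
Mode = (α−1)/β = 12.0/38.3 = 0.313.
Mean = α/β = 13.0/38.3 = 0.339.
The posterior is right-skewed, so the mean exceeds the mode.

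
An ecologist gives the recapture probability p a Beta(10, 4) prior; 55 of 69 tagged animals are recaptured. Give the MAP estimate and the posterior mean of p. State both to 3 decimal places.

MAP = 0.790, posterior mean = 0.783

Posterior: Beta(10+55, 4+14) = Beta(65, 18).
Mode = (65−1)/(65+18−2) = 64/81 = 0.790.
Mean = 65/(65+18) = 65/83 = 0.783.
The posterior is left-skewed, so the mode exceeds the mean.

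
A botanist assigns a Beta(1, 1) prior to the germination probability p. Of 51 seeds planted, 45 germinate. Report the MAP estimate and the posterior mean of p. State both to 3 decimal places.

Posterior: Beta(1+45, 1+6) = Beta(46, 7).
Mode = (46−1)/(46+7−2) = 45/51 = 0.882.
With a flat prior the MAP equals the MLE, 45/51.
Mean = 46/(46+7) = 46/53 = 0.868.

MAP estimate = 0.882, posterior mean = 0.868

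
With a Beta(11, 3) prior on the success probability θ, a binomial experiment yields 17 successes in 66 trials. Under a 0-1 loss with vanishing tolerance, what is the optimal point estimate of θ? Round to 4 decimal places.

Posterior: Beta(11+17, 3+49) = Beta(28, 52).
Mode = (28−1)/(28+52−2) = 27/78 = 0.3462.
Mean = 28/(28+52) = 28/80 = 0.3500.
This is the posterior mode — the MAP estimate.

0.3462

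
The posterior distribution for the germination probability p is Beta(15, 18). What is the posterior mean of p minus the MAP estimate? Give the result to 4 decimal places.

Mode = (15−1)/(15+18−2) = 14/31 = 0.4516.
Mean = 15/(15+18) = 15/33 = 0.4545.
Difference = 0.4545 − 0.4516 = 0.0029.
The posterior is right-skewed, so the mean exceeds the mode.

0.0029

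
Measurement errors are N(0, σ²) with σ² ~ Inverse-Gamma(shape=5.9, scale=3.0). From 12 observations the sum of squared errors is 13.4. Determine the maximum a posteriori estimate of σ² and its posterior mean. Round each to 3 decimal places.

MAP = 0.752; posterior mean = 0.890

Posterior: Inverse-Gamma(shape = 5.9+12/2 = 11.9, scale = 3.0+13.4/2 = 9.7).
Mode = β/(α+1) = 9.7/12.9 = 0.752.
Mean = β/(α−1) = 9.7/10.9 = 0.890.
Right-skewed posterior ⇒ mode < mean.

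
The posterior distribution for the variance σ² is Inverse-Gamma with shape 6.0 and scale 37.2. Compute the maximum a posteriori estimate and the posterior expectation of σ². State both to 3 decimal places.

Mode = β/(α+1) = 37.2/7.0 = 5.314.
Mean = β/(α−1) = 37.2/5.0 = 7.440.

maximum a posteriori estimate = 5.314, posterior expectation = 7.440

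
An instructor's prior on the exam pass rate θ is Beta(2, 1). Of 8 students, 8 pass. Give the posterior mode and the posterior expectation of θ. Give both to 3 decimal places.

Posterior: Beta(2+8, 1+0) = Beta(10, 1).
Since β = 1 ≤ 1 and α > 1, the Beta density is monotone increasing on [0,1]; the mode is at 1.
Mean = 10/(10+1) = 0.909.

MAP: 1.000. Posterior mean: 0.909.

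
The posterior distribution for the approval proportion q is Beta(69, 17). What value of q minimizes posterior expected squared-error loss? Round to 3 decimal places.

Mode = (69−1)/(69+17−2) = 68/84 = 0.810.
Mean = 69/(69+17) = 69/86 = 0.802.
Squared-error loss ⇒ the optimal estimator is the posterior mean.

0.802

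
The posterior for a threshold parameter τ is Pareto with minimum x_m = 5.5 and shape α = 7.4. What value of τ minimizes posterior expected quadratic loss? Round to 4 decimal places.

The Pareto density is strictly decreasing on [x_m, ∞), so the mode is x_m = 5.5000.
Mean = α·x_m/(α−1) = 7.4·5.5/6.4 = 6.3594.
Quadratic loss ⇒ the optimal estimator is the posterior mean.

6.3594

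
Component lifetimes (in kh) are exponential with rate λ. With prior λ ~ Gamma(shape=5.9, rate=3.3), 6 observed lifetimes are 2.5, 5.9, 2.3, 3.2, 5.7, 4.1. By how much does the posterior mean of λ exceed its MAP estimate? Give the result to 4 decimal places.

0.0370

Σ times = 23.7. Posterior: Gamma(shape = 5.9+6 = 11.9, rate = 3.3+23.7 = 27.0).
Mode = (α−1)/β = 10.9/27.0 = 0.4037.
Mean = α/β = 11.9/27.0 = 0.4407.
Difference = 0.4407 − 0.4037 = 0.0370.
The mean is pulled above the mode by the posterior's right skew.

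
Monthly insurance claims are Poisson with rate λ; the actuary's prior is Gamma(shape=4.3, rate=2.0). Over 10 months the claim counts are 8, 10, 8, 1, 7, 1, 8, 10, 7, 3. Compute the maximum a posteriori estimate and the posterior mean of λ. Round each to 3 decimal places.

Σ counts = 63. Posterior: Gamma(shape = 4.3+63 = 67.3, rate = 2.0+10 = 12.0).
Mode = (α−1)/β = 66.3/12.0 = 5.525.
Mean = α/β = 67.3/12.0 = 5.608.

MAP = 5.525, posterior mean = 5.608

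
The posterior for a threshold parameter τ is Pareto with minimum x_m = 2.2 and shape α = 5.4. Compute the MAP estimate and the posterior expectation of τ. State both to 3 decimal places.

The Pareto density is strictly decreasing on [x_m, ∞), so the mode is x_m = 2.200.
Mean = α·x_m/(α−1) = 5.4·2.2/4.4 = 2.700.

MAP estimate = 2.200, posterior expectation = 2.700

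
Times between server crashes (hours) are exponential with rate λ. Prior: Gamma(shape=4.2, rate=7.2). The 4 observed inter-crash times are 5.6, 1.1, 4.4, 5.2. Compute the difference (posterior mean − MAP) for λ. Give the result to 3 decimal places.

Σ times = 16.3. Posterior: Gamma(shape = 4.2+4 = 8.2, rate = 7.2+16.3 = 23.5).
Mode = (α−1)/β = 7.2/23.5 = 0.306.
Mean = α/β = 8.2/23.5 = 0.349.
Difference = 0.349 − 0.306 = 0.043.

0.043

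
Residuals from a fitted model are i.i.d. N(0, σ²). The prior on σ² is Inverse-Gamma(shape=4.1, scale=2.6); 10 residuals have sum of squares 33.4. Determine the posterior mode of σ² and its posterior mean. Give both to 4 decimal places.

Posterior: Inverse-Gamma(shape = 4.1+10/2 = 9.1, scale = 2.6+33.4/2 = 19.3).
Mode = β/(α+1) = 19.3/10.1 = 1.9109.
Mean = β/(α−1) = 19.3/8.1 = 2.3827.
Right-skewed posterior ⇒ mode < mean.

MAP = 1.9109, posterior mean = 2.3827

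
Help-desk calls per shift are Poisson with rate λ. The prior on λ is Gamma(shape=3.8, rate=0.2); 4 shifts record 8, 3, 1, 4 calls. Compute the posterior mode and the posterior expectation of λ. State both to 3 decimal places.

MAP = 4.476; posterior mean = 4.714

Σ counts = 16. Posterior: Gamma(shape = 3.8+16 = 19.8, rate = 0.2+4 = 4.2).
Mode = (α−1)/β = 18.8/4.2 = 4.476.
Mean = α/β = 19.8/4.2 = 4.714.
The posterior is right-skewed, so the mean exceeds the mode.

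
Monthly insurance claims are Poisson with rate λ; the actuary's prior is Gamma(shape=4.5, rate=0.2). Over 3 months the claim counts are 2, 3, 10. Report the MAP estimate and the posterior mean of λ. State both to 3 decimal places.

MAP = 5.781; posterior mean = 6.094

Σ counts = 15. Posterior: Gamma(shape = 4.5+15 = 19.5, rate = 0.2+3 = 3.2).
Mode = (α−1)/β = 18.5/3.2 = 5.781.
Mean = α/β = 19.5/3.2 = 6.094.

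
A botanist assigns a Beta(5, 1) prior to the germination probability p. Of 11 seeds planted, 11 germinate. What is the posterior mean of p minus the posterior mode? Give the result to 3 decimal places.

-0.059

Posterior: Beta(5+11, 1+0) = Beta(16, 1).
Since β = 1 ≤ 1 and α > 1, the Beta density is monotone increasing on [0,1]; the mode is at 1.
Mean = 16/(16+1) = 0.941.
Difference = 0.941 − 1.000 = -0.059.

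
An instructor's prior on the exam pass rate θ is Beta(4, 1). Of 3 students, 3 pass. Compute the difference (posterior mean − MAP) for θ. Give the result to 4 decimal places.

Posterior: Beta(4+3, 1+0) = Beta(7, 1).
Since β = 1 ≤ 1 and α > 1, the Beta density is monotone increasing on [0,1]; the mode is at 1.
Mean = 7/(7+1) = 0.8750.
Difference = 0.8750 − 1.0000 = -0.1250.

-0.1250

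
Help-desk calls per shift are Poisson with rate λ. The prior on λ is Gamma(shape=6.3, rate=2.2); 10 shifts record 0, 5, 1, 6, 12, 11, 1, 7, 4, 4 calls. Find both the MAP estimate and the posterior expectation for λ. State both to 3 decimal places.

MAP estimate = 4.615, posterior expectation = 4.697

Σ counts = 51. Posterior: Gamma(shape = 6.3+51 = 57.3, rate = 2.2+10 = 12.2).
Mode = (α−1)/β = 56.3/12.2 = 4.615.
Mean = α/β = 57.3/12.2 = 4.697.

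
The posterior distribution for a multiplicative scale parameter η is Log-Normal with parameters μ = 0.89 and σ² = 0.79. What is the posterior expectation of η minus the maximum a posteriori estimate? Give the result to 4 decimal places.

Mode = exp(μ − σ²) = exp(0.10) = 1.1052.
Mean = exp(μ + σ²/2) = exp(1.285) = 3.6147.
Difference = 3.6147 − 1.1052 = 2.5095.

2.5095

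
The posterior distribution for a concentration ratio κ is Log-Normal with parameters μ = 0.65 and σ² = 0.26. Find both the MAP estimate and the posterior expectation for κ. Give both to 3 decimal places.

κ_MAP = 1.477, E[κ|data] = 2.181

Mode = exp(μ − σ²) = exp(0.39) = 1.477.
Mean = exp(μ + σ²/2) = exp(0.780) = 2.181.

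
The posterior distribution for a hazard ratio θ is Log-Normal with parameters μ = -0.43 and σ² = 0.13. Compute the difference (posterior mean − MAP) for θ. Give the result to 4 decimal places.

Mode = exp(μ − σ²) = exp(-0.56) = 0.5712.
Mean = exp(μ + σ²/2) = exp(-0.365) = 0.6942.
Difference = 0.6942 − 0.5712 = 0.1230.

0.1230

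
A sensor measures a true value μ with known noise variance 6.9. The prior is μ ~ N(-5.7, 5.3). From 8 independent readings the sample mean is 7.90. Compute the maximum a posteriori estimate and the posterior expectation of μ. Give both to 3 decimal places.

MAP: 5.997. Posterior mean: 5.997.

Posterior for μ is Normal. Precision-weighted mean: (1/5.3·-5.7 + 8/6.9·7.90) / (1/5.3 + 8/6.9) = 5.997.
A Normal posterior is symmetric, so mode = mean.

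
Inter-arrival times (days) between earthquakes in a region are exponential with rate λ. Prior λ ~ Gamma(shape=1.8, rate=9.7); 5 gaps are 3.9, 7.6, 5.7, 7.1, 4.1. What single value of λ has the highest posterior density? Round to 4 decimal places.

Σ times = 28.4. Posterior: Gamma(shape = 1.8+5 = 6.8, rate = 9.7+28.4 = 38.1).
Mode = (α−1)/β = 5.8/38.1 = 0.1522.
Mean = α/β = 6.8/38.1 = 0.1785.
This is the posterior mode — the MAP estimate.

0.1522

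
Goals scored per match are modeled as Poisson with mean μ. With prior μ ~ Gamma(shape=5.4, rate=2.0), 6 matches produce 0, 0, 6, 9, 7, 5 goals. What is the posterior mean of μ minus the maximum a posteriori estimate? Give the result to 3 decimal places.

Σ counts = 27. Posterior: Gamma(shape = 5.4+27 = 32.4, rate = 2.0+6 = 8.0).
Mode = (α−1)/β = 31.4/8.0 = 3.925.
Mean = α/β = 32.4/8.0 = 4.050.
Difference = 4.050 − 3.925 = 0.125.

0.125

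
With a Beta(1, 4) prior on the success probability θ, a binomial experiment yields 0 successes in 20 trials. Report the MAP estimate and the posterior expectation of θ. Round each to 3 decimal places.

Posterior: Beta(1+0, 4+20) = Beta(1, 24).
Since α = 1 ≤ 1 and β > 1, the Beta density is monotone decreasing on [0,1]; the mode is at 0.
Mean = 1/(1+24) = 0.040.
The posterior is right-skewed, so the mean exceeds the mode.

MAP estimate = 0.000, posterior expectation = 0.040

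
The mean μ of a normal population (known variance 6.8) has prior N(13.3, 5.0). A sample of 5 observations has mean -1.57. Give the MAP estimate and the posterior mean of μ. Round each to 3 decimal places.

Posterior for μ is Normal. Precision-weighted mean: (1/5.0·13.3 + 5/6.8·-1.57) / (1/5.0 + 5/6.8) = 1.610.
A Normal posterior is symmetric, so mode = mean.

MAP = 1.610; posterior mean = 1.610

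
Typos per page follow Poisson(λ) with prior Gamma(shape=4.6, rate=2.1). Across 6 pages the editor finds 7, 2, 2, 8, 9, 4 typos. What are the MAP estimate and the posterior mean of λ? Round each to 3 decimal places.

Σ counts = 32. Posterior: Gamma(shape = 4.6+32 = 36.6, rate = 2.1+6 = 8.1).
Mode = (α−1)/β = 35.6/8.1 = 4.395.
Mean = α/β = 36.6/8.1 = 4.519.
The posterior is right-skewed, so the mean exceeds the mode.

MAP = 4.395, posterior mean = 4.519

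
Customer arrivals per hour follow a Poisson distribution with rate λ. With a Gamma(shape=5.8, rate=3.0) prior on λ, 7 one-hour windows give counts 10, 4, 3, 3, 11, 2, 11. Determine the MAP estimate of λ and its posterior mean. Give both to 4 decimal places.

MAP = 4.8800; posterior mean = 4.9800

Σ counts = 44. Posterior: Gamma(shape = 5.8+44 = 49.8, rate = 3.0+7 = 10.0).
Mode = (α−1)/β = 48.8/10.0 = 4.8800.
Mean = α/β = 49.8/10.0 = 4.9800.
The mean is pulled above the mode by the posterior's right skew.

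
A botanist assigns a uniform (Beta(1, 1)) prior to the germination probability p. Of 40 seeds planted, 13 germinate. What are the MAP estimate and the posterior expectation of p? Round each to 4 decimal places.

MAP = 0.3250, posterior mean = 0.3333

Posterior: Beta(1+13, 1+27) = Beta(14, 28).
Mode = (14−1)/(14+28−2) = 13/40 = 0.3250.
Mean = 14/(14+28) = 14/42 = 0.3333.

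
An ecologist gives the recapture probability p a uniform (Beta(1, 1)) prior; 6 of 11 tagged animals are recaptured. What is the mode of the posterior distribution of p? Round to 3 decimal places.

0.545

Posterior: Beta(1+6, 1+5) = Beta(7, 6).
Mode = (7−1)/(7+6−2) = 6/11 = 0.545.
Mean = 7/(7+6) = 7/13 = 0.538.
This is the posterior mode — the MAP estimate.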